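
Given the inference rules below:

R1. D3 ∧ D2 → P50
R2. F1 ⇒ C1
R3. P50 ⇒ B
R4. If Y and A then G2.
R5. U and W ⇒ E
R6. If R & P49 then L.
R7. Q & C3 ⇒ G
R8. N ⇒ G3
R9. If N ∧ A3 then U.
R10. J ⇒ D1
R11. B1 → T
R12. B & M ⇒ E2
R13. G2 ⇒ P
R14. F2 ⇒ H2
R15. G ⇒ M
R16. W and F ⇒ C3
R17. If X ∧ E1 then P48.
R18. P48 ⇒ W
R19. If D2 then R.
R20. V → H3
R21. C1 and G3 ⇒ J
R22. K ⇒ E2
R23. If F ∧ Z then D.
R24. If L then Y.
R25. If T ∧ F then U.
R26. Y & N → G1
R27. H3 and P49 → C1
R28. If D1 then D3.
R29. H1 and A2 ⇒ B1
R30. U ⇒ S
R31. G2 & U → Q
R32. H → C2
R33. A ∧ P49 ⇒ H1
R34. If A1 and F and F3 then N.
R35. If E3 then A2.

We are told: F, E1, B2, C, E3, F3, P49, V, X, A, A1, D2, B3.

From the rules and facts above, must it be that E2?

Yes

P48  (by R17: X, E1)
W  (by R18: P48)
R  (by R19: D2)
H3  (by R20: V)
C1  (by R27: H3, P49)
H1  (by R33: A, P49)
N  (by R34: A1, F, F3)
A2  (by R35: E3)
L  (by R6: R, P49)
G3  (by R8: N)
C3  (by R16: W, F)
J  (by R21: C1, G3)
Y  (by R24: L)
B1  (by R29: H1, A2)
G2  (by R4: Y, A)
D1  (by R10: J)
T  (by R11: B1)
U  (by R25: T, F)
D3  (by R28: D1)
Q  (by R31: G2, U)
P50  (by R1: D3, D2)
B  (by R3: P50)
G  (by R7: Q, C3)
M  (by R15: G)
E2  (by R12: B, M)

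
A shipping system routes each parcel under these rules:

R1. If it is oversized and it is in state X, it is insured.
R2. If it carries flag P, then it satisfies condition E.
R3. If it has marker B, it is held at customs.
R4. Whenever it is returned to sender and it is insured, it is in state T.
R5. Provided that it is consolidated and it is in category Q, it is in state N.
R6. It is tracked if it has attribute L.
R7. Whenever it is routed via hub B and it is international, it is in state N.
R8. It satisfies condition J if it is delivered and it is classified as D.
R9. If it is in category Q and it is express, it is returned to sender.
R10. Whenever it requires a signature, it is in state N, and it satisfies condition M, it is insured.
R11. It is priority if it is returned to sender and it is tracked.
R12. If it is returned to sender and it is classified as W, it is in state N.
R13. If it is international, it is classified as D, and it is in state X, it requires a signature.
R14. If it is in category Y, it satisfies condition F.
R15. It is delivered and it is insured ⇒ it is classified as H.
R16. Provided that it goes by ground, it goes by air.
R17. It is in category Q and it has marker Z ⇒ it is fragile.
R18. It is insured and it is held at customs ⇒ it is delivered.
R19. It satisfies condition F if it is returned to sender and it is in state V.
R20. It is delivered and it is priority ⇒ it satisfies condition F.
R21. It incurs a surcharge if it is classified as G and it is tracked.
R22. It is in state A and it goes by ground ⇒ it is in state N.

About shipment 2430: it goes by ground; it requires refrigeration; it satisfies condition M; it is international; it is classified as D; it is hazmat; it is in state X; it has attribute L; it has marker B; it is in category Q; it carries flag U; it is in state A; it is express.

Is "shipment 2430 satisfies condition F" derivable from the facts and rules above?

Yes

By R3 (it has marker B): it is held at customs.
By R6 (it has attribute L): it is tracked.
By R9 (it is in category Q, it is express): it is returned to sender.
By R11 (it is returned to sender, it is tracked): it is priority.
By R13 (it is international, it is classified as D, it is in state X): it requires a signature.
By R22 (it is in state A, it goes by ground): it is in state N.
By R10 (it requires a signature, it is in state N, it satisfies condition M): it is insured.
By R18 (it is insured, it is held at customs): it is delivered.
By R20 (it is delivered, it is priority): it satisfies condition F.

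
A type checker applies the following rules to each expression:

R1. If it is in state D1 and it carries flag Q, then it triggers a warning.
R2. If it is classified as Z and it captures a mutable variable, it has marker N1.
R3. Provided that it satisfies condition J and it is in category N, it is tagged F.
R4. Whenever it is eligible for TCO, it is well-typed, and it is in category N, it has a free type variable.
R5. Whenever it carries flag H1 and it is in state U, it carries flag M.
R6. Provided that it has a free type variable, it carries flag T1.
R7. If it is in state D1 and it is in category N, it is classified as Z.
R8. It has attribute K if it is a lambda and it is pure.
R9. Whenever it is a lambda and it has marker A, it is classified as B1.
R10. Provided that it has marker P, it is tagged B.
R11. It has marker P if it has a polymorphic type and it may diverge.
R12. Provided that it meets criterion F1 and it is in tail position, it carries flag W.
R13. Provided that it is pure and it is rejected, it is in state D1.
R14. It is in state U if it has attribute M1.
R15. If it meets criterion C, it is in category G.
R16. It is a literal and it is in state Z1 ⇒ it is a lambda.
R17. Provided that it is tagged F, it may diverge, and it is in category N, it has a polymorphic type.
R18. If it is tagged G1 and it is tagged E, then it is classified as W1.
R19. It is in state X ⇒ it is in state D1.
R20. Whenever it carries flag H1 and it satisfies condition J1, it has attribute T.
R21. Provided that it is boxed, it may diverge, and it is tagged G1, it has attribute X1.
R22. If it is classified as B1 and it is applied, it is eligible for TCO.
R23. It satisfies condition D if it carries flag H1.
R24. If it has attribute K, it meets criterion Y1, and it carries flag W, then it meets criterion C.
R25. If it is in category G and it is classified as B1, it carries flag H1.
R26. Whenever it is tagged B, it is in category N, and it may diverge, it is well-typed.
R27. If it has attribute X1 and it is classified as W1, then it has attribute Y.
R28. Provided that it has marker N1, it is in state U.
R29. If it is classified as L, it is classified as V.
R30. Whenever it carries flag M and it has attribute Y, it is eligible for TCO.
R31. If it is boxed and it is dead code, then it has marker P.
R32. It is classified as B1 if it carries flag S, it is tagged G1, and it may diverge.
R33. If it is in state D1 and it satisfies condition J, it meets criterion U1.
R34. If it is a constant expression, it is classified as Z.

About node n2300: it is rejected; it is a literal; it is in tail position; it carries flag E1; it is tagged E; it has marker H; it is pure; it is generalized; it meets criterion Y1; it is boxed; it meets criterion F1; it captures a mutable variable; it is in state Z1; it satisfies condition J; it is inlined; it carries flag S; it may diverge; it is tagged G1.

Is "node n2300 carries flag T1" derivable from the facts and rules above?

No

Forward chaining from the given facts derives: carries flag W, is in state D1, is a lambda, is classified as W1, has attribute X1, has attribute Y, is classified as B1, meets criterion U1, has attribute K, meets criterion C, is in category G, carries flag H1, satisfies condition D.
The only rule concluding "it carries flag T1" is R6, which needs "it has a free type variable"; that is never established.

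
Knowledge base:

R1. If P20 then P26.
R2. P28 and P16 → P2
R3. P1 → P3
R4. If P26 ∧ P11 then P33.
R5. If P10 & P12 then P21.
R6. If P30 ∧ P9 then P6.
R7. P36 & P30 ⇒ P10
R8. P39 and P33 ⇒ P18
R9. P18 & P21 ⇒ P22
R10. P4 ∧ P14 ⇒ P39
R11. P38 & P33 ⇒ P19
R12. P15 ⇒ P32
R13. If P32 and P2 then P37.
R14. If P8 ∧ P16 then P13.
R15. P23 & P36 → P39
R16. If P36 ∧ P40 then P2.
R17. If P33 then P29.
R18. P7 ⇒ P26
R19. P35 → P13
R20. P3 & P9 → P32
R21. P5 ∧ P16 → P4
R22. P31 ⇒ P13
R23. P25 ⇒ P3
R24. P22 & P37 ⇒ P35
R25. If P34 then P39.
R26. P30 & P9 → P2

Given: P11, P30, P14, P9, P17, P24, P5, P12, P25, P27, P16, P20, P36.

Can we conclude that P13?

Yes

P26  (by R1: P20)
P33  (by R4: P26, P11)
P10  (by R7: P36, P30)
P4  (by R21: P5, P16)
P3  (by R23: P25)
P2  (by R26: P30, P9)
P21  (by R5: P10, P12)
P39  (by R10: P4, P14)
P32  (by R20: P3, P9)
P18  (by R8: P39, P33)
P22  (by R9: P18, P21)
P37  (by R13: P32, P2)
P35  (by R24: P22, P37)
P13  (by R19: P35)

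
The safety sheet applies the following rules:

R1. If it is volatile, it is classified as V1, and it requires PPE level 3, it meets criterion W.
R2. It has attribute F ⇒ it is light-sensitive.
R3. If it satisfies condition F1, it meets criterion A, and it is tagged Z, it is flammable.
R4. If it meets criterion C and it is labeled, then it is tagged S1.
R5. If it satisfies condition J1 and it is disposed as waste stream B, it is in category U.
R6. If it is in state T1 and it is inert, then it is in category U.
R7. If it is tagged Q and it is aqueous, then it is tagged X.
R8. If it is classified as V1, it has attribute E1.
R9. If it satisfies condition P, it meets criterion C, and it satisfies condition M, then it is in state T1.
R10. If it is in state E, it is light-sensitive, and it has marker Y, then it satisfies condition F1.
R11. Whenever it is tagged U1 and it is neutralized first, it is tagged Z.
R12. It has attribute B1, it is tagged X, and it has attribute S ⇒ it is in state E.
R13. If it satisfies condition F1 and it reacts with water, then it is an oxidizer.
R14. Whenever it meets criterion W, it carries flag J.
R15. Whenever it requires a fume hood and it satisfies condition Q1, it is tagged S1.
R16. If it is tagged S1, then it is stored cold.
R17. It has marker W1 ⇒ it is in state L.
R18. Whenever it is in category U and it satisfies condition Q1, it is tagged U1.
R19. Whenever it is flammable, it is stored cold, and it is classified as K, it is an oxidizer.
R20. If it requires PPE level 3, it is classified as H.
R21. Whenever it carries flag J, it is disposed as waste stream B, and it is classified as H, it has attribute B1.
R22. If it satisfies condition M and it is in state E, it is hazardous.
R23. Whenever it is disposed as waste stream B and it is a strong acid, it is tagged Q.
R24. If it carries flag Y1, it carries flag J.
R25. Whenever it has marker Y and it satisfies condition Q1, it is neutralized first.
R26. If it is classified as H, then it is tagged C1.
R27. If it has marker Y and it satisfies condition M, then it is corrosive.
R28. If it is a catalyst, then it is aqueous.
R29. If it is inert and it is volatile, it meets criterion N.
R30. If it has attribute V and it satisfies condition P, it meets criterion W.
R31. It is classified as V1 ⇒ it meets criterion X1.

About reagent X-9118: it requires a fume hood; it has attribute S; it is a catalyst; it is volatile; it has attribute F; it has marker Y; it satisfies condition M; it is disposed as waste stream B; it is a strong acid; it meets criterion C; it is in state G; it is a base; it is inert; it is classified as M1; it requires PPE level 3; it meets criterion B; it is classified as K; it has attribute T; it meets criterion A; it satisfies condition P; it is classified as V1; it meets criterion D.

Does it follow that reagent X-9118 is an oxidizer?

Forward chaining from the given facts derives: meets criterion W, is light-sensitive, has attribute E1, is in state T1, carries flag J, is classified as H, has attribute B1, is tagged Q, is tagged C1, is corrosive, is aqueous, meets criterion N, meets criterion X1, is in category U, is tagged X, is in state E, is hazardous, satisfies condition F1.
Rules concluding "it is an oxidizer": R13 needs "it reacts with water"; R19 needs "it is flammable" — none of these are established.

No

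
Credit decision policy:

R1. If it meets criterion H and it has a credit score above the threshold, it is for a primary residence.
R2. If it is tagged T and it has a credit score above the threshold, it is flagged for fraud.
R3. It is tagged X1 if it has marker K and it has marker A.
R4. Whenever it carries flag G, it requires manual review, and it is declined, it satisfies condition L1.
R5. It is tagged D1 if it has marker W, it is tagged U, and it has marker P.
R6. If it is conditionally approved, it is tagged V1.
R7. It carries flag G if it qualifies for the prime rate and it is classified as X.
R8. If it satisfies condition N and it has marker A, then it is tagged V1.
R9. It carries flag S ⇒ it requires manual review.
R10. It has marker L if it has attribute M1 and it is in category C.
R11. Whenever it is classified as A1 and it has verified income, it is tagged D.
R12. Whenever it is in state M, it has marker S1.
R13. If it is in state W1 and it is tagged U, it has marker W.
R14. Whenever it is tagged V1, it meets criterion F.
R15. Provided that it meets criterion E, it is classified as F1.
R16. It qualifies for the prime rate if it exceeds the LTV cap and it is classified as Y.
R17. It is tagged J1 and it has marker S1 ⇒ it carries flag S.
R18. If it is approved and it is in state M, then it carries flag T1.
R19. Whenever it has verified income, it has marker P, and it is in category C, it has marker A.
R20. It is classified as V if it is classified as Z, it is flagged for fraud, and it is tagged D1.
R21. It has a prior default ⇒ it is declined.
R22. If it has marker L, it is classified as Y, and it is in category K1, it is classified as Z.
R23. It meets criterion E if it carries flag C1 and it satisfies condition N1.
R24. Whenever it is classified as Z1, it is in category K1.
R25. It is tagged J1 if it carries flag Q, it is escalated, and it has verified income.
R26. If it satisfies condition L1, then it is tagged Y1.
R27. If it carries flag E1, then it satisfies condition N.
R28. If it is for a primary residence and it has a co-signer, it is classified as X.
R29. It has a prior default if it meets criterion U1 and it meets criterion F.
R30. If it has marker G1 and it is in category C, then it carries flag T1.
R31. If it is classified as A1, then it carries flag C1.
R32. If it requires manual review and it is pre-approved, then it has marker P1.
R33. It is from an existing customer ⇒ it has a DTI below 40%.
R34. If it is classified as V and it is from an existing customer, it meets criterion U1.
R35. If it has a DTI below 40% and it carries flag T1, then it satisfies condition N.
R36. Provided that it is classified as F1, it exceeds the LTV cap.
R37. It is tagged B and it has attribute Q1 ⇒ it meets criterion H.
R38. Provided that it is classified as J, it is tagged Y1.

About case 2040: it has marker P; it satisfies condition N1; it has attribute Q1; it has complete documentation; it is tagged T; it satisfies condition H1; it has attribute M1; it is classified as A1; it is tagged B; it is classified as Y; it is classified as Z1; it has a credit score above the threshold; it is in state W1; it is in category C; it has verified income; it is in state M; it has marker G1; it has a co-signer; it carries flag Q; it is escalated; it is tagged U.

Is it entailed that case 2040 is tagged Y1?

Forward chaining from the given facts derives: is flagged for fraud, has marker L, is tagged D, has marker S1, has marker W, has marker A, is in category K1, is tagged J1, carries flag T1, carries flag C1, meets criterion H, is for a primary residence, is tagged D1, carries flag S, is classified as Z, meets criterion E, is classified as X, requires manual review, is classified as F1, is classified as V, exceeds the LTV cap, qualifies for the prime rate, carries flag G.
Rules concluding "it is tagged Y1": R26 needs "it satisfies condition L1"; R38 needs "it is classified as J" — none of these are established.

No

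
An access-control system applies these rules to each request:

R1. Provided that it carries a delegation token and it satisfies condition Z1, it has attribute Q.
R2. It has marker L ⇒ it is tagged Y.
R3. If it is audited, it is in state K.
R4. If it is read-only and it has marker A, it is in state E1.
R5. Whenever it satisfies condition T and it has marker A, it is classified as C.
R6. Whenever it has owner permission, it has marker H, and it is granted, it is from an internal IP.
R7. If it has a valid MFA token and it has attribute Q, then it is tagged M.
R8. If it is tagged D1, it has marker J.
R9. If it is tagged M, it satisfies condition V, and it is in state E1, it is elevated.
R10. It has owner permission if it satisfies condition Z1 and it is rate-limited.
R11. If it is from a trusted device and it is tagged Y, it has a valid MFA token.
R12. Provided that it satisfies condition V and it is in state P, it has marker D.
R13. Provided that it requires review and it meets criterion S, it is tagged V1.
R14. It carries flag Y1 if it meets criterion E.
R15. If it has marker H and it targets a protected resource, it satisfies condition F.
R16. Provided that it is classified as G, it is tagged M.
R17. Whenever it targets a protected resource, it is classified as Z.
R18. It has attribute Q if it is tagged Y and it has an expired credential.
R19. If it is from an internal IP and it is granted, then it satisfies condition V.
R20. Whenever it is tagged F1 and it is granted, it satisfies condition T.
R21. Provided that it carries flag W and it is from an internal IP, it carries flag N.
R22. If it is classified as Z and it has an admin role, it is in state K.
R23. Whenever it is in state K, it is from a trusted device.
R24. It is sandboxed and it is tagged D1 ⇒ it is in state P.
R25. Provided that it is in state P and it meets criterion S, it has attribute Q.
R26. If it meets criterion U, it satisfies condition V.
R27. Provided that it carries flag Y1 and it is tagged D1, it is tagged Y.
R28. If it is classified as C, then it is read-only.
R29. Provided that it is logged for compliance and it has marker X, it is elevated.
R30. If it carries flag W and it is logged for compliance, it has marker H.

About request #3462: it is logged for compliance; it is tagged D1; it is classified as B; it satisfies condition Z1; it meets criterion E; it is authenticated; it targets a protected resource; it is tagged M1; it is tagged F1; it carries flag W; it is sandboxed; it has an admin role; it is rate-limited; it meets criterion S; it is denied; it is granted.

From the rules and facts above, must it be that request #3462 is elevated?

No

Forward chaining from the given facts derives: has marker J, has owner permission, carries flag Y1, is classified as Z, satisfies condition T, is in state K, is from a trusted device, is in state P, has attribute Q, is tagged Y, has marker H, is from an internal IP, has a valid MFA token, satisfies condition F, satisfies condition V, carries flag N, is tagged M, has marker D.
Rules concluding "it is elevated": R9 needs "it is in state E1"; R29 needs "it has marker X" — none of these are established.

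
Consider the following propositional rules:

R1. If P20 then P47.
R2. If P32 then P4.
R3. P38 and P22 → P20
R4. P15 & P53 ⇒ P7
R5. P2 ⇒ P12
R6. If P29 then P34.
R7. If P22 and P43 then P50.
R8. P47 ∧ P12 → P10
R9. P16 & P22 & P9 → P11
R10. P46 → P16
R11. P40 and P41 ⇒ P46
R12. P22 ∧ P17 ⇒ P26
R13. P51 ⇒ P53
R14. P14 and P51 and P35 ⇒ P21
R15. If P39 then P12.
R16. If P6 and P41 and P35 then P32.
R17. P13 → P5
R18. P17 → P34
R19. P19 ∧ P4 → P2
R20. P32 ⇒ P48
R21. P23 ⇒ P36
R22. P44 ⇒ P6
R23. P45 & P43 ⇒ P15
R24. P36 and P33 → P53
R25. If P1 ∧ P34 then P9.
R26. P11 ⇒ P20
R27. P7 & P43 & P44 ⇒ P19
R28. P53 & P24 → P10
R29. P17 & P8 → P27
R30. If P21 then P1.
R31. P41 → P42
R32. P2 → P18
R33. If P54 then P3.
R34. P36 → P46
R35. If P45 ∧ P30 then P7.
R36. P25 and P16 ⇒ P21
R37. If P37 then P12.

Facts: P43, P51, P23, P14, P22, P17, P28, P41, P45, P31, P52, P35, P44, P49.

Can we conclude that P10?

Yes

P53  (by R13: P51)
P21  (by R14: P14, P51, P35)
P34  (by R18: P17)
P36  (by R21: P23)
P6  (by R22: P44)
P15  (by R23: P45, P43)
P1  (by R30: P21)
P46  (by R34: P36)
P7  (by R4: P15, P53)
P16  (by R10: P46)
P32  (by R16: P6, P41, P35)
P9  (by R25: P1, P34)
P19  (by R27: P7, P43, P44)
P4  (by R2: P32)
P11  (by R9: P16, P22, P9)
P2  (by R19: P19, P4)
P20  (by R26: P11)
P47  (by R1: P20)
P12  (by R5: P2)
P10  (by R8: P47, P12)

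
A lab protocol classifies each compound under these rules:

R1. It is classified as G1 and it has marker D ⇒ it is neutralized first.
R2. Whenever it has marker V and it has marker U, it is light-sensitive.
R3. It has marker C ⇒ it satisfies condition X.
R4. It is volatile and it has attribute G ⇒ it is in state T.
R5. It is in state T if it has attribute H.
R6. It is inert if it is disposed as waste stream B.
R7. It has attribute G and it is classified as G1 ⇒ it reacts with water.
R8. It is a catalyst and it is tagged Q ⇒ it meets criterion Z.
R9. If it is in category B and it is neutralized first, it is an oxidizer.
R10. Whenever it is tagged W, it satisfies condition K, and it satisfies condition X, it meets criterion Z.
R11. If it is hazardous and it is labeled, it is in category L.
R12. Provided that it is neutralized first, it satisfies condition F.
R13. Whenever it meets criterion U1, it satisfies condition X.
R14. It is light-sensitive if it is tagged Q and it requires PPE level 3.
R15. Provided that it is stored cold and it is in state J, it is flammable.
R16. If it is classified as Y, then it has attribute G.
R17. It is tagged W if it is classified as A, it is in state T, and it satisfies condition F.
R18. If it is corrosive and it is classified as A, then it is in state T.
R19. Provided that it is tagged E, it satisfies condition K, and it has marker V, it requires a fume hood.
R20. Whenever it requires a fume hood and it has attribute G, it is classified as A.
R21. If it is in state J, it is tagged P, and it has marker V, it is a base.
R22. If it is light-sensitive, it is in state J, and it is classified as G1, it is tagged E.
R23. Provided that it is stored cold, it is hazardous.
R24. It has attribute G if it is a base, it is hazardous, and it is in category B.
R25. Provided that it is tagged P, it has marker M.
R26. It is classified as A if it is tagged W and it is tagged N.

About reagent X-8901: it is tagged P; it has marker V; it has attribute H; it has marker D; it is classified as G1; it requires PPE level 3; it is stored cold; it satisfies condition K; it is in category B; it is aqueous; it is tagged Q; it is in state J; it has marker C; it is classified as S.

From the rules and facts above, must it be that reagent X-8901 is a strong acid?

No

Forward chaining from the given facts derives: is neutralized first, satisfies condition X, is in state T, is an oxidizer, satisfies condition F, is light-sensitive, is flammable, is a base, is tagged E, is hazardous, has attribute G, has marker M, reacts with water, requires a fume hood, is classified as A, is tagged W, meets criterion Z.
No rule has "it is a strong acid" as its conclusion, and it is not among the given facts.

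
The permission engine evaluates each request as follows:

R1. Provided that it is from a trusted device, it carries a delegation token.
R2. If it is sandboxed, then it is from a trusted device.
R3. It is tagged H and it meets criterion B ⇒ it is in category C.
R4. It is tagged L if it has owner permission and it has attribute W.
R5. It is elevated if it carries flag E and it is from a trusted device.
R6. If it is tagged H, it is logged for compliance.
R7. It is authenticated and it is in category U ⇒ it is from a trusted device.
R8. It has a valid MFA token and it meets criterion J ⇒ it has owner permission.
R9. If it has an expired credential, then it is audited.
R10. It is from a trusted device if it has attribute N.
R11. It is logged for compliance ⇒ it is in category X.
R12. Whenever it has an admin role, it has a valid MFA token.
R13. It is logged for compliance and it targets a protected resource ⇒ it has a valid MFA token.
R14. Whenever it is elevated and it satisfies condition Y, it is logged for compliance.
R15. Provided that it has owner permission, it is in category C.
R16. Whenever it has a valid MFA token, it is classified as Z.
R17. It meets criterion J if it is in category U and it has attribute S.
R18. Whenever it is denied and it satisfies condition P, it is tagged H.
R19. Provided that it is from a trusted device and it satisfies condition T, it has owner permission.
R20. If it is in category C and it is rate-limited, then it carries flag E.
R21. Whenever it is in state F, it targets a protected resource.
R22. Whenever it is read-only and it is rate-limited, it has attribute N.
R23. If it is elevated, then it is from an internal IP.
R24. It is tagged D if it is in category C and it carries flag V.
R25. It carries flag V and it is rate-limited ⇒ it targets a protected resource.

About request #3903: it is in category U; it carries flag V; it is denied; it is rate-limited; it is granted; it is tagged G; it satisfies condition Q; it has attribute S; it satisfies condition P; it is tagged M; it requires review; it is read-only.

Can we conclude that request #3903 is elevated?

By R17 (it is in category U, it has attribute S): it meets criterion J.
By R18 (it is denied, it satisfies condition P): it is tagged H.
By R22 (it is read-only, it is rate-limited): it has attribute N.
By R25 (it carries flag V, it is rate-limited): it targets a protected resource.
By R6 (it is tagged H): it is logged for compliance.
By R10 (it has attribute N): it is from a trusted device.
By R13 (it is logged for compliance, it targets a protected resource): it has a valid MFA token.
By R8 (it has a valid MFA token, it meets criterion J): it has owner permission.
By R15 (it has owner permission): it is in category C.
By R20 (it is in category C, it is rate-limited): it carries flag E.
By R5 (it carries flag E, it is from a trusted device): it is elevated.

Yes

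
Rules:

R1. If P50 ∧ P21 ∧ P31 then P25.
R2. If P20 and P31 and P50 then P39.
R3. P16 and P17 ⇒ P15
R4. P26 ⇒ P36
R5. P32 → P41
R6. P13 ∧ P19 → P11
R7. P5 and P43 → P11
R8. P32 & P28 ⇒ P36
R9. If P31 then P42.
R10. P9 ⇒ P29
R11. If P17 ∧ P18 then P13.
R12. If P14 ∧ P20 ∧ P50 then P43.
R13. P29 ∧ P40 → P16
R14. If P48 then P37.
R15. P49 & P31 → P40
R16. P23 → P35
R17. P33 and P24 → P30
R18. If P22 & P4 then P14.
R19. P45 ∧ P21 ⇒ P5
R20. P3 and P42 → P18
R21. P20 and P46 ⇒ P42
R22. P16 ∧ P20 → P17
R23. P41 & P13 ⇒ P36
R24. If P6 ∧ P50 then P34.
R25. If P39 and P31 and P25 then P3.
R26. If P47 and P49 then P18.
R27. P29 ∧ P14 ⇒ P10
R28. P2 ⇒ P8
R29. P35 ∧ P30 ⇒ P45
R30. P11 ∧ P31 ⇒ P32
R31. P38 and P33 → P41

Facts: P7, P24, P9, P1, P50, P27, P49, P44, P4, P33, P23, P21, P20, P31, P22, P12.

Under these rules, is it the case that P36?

Yes

P25  (by R1: P50, P21, P31)
P39  (by R2: P20, P31, P50)
P42  (by R9: P31)
P29  (by R10: P9)
P40  (by R15: P49, P31)
P35  (by R16: P23)
P30  (by R17: P33, P24)
P14  (by R18: P22, P4)
P3  (by R25: P39, P31, P25)
P45  (by R29: P35, P30)
P43  (by R12: P14, P20, P50)
P16  (by R13: P29, P40)
P5  (by R19: P45, P21)
P18  (by R20: P3, P42)
P17  (by R22: P16, P20)
P11  (by R7: P5, P43)
P13  (by R11: P17, P18)
P32  (by R30: P11, P31)
P41  (by R5: P32)
P36  (by R23: P41, P13)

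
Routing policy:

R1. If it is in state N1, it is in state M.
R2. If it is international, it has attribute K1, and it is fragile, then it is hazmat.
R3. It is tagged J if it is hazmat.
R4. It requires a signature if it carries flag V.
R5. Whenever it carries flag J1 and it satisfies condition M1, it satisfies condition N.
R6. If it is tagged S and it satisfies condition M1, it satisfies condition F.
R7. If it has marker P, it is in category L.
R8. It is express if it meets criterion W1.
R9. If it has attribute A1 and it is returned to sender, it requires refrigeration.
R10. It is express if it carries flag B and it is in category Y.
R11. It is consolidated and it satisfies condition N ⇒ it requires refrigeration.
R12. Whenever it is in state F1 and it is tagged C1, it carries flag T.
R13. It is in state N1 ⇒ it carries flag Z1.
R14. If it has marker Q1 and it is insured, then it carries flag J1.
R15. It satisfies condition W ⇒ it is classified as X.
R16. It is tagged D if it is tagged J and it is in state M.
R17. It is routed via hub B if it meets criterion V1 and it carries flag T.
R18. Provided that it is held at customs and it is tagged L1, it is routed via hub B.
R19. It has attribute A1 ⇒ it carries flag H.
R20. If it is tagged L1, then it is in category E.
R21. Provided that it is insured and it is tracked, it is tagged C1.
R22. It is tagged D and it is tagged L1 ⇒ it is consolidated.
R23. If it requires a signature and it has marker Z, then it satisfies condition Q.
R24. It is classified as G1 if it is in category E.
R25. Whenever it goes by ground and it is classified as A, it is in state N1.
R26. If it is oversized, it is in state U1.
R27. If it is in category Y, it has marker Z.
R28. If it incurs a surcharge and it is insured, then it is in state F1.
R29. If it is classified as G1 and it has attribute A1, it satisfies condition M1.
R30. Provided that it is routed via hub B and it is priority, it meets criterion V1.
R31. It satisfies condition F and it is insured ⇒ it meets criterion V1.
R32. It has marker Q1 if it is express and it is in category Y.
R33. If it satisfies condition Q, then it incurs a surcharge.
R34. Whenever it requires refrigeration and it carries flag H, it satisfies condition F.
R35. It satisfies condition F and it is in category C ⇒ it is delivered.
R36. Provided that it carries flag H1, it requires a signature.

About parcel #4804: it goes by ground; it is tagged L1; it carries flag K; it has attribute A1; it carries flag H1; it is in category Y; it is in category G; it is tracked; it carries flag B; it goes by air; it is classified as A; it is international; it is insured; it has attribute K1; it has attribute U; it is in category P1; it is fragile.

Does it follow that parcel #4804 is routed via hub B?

By R2 (it is international, it has attribute K1, it is fragile): it is hazmat.
By R3 (it is hazmat): it is tagged J.
By R10 (it carries flag B, it is in category Y): it is express.
By R19 (it has attribute A1): it carries flag H.
By R20 (it is tagged L1): it is in category E.
By R21 (it is insured, it is tracked): it is tagged C1.
By R24 (it is in category E): it is classified as G1.
By R25 (it goes by ground, it is classified as A): it is in state N1.
By R27 (it is in category Y): it has marker Z.
By R29 (it is classified as G1, it has attribute A1): it satisfies condition M1.
By R32 (it is express, it is in category Y): it has marker Q1.
By R36 (it carries flag H1): it requires a signature.
By R1 (it is in state N1): it is in state M.
By R14 (it has marker Q1, it is insured): it carries flag J1.
By R16 (it is tagged J, it is in state M): it is tagged D.
By R22 (it is tagged D, it is tagged L1): it is consolidated.
By R23 (it requires a signature, it has marker Z): it satisfies condition Q.
By R33 (it satisfies condition Q): it incurs a surcharge.
By R5 (it carries flag J1, it satisfies condition M1): it satisfies condition N.
By R11 (it is consolidated, it satisfies condition N): it requires refrigeration.
By R28 (it incurs a surcharge, it is insured): it is in state F1.
By R34 (it requires refrigeration, it carries flag H): it satisfies condition F.
By R12 (it is in state F1, it is tagged C1): it carries flag T.
By R31 (it satisfies condition F, it is insured): it meets criterion V1.
By R17 (it meets criterion V1, it carries flag T): it is routed via hub B.

Yes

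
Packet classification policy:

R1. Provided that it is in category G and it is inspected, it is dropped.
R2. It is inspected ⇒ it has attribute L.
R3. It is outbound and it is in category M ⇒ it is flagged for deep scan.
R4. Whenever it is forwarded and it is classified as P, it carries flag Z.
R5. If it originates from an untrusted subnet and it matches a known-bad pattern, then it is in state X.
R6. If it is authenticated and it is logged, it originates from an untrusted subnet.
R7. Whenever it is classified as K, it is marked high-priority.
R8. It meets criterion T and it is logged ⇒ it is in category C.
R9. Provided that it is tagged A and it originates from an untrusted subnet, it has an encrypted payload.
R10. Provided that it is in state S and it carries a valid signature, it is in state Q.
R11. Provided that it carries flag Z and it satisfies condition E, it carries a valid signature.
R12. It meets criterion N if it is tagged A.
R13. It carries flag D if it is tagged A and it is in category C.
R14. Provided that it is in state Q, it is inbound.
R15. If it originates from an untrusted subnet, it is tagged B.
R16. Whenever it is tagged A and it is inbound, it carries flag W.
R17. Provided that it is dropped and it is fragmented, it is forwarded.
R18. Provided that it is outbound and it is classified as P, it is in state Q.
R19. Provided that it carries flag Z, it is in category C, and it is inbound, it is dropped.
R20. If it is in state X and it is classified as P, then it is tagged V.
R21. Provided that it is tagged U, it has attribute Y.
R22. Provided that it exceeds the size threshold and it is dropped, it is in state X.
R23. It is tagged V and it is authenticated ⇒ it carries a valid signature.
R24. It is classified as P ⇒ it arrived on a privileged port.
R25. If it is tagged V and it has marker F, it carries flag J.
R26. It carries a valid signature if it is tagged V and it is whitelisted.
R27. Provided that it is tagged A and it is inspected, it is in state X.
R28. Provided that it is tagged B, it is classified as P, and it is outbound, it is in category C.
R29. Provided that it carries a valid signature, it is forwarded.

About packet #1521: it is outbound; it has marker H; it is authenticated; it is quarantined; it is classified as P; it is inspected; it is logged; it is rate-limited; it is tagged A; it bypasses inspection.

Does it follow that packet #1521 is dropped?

Yes

By R6 (it is authenticated, it is logged): it originates from an untrusted subnet.
By R15 (it originates from an untrusted subnet): it is tagged B.
By R18 (it is outbound, it is classified as P): it is in state Q.
By R27 (it is tagged A, it is inspected): it is in state X.
By R28 (it is tagged B, it is classified as P, it is outbound): it is in category C.
By R14 (it is in state Q): it is inbound.
By R20 (it is in state X, it is classified as P): it is tagged V.
By R23 (it is tagged V, it is authenticated): it carries a valid signature.
By R29 (it carries a valid signature): it is forwarded.
By R4 (it is forwarded, it is classified as P): it carries flag Z.
By R19 (it carries flag Z, it is in category C, it is inbound): it is dropped.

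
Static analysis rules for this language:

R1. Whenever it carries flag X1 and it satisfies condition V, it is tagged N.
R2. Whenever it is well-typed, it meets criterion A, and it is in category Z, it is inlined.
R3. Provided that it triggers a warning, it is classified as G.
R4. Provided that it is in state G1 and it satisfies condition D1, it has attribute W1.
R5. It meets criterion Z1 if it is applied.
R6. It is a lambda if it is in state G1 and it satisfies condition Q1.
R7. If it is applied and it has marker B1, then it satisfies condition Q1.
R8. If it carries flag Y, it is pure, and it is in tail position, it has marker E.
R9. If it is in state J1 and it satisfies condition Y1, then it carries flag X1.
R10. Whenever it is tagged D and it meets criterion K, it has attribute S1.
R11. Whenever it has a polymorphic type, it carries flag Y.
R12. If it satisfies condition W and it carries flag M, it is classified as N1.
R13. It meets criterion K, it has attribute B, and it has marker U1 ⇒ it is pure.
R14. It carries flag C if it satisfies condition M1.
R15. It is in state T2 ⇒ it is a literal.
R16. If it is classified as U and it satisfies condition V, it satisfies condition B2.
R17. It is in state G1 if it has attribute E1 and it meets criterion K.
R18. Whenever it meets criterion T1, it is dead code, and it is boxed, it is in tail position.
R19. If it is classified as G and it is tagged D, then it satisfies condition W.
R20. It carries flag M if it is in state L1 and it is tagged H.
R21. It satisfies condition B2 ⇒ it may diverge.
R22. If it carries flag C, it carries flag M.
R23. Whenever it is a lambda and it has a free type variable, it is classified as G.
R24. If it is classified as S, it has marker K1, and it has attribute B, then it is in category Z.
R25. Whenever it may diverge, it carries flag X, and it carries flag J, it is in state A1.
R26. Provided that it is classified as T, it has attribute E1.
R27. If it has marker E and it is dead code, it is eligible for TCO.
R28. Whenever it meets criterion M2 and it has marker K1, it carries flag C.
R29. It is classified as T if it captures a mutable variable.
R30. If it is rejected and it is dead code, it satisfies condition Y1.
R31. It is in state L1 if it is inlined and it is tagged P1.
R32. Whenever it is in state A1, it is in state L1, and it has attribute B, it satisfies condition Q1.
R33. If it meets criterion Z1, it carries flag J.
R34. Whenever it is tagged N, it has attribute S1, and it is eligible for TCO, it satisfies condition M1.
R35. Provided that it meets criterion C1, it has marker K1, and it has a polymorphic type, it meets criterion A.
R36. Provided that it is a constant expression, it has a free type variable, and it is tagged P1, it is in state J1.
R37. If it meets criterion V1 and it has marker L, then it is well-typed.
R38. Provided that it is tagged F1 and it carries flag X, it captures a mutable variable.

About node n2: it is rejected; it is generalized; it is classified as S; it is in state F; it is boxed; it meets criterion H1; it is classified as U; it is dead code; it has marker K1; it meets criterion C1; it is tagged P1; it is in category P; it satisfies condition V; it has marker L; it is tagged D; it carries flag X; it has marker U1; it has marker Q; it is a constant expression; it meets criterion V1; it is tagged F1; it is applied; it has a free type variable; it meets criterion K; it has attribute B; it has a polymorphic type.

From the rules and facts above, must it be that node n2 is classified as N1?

Forward chaining from the given facts derives: meets criterion Z1, has attribute S1, carries flag Y, is pure, satisfies condition B2, may diverge, is in category Z, satisfies condition Y1, carries flag J, meets criterion A, is in state J1, is well-typed, captures a mutable variable, is inlined, carries flag X1, is in state A1, is classified as T, is in state L1, satisfies condition Q1, is tagged N, has attribute E1, is in state G1, is a lambda, is classified as G, satisfies condition W.
The only rule concluding "it is classified as N1" is R12, which needs "it carries flag M"; that is never established.

No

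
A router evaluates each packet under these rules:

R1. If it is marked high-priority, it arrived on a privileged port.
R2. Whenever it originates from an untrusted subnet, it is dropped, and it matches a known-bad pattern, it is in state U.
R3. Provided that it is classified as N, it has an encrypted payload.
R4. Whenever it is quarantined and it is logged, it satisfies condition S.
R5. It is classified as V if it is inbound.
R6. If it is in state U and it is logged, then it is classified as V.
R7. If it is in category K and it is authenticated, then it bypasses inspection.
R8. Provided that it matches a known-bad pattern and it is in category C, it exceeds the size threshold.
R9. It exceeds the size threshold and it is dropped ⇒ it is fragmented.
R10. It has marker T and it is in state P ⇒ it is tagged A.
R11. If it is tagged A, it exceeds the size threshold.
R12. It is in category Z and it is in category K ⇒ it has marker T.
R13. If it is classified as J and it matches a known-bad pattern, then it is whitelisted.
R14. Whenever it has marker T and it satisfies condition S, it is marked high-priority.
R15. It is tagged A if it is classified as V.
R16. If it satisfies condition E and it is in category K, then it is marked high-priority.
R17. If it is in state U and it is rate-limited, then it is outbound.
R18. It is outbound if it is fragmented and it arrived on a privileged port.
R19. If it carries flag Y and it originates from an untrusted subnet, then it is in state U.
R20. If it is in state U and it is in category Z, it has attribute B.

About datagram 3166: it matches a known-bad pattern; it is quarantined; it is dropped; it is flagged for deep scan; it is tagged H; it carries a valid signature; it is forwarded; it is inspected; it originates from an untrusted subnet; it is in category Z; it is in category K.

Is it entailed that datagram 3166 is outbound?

No

Forward chaining from the given facts derives: is in state U, has marker T, has attribute B.
Rules concluding "it is outbound": R17 needs "it is rate-limited"; R18 needs "it is fragmented" — none of these are established.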